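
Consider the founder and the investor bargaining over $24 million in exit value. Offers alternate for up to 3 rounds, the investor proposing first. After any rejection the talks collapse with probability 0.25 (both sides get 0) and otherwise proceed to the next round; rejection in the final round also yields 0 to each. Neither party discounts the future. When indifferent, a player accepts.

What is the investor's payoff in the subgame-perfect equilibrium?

19.5

By backward induction:
Round 3 (the investor proposes): rejection yields 0 for the founder; the investor offers 0 and keeps 24.
Round 2 (the founder proposes): rejecting gives the investor an expected 0.75 × 24 = 18; the founder offers that and keeps 6.
Round 1 (the investor proposes): rejecting gives the founder an expected 0.75 × 6 = 4.5. The investor offers 4.5 and keeps 24 − 4.5 = 19.5.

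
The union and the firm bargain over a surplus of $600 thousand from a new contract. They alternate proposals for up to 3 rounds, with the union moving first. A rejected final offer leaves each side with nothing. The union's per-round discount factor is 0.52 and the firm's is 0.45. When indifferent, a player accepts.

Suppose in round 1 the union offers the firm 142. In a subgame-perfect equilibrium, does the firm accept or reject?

Accept

Round 3 (the union proposes): rejection yields 0 for the firm; the union offers 0 and keeps 600.
Round 2 (the firm proposes): the union can get 600 next round, worth 0.52 × 600 = 312 now. The firm offers 312 and keeps 600 − 312 = 288.
So by rejecting in round 1, the firm gets 288 next round, worth 0.45 × 288 = 129.6 now.
Offer 142 ≥ 129.6, so the firm accepts.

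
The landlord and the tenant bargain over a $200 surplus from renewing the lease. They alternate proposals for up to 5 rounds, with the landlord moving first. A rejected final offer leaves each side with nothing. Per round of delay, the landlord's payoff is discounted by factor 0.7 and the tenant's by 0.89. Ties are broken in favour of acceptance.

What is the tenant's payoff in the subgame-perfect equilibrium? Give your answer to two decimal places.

Round 5 (the landlord proposes): rejection yields 0 for the tenant; the landlord offers 0 and keeps 200.
Round 4 (the tenant proposes): the landlord can get 200 next round, worth 0.7 × 200 = 140 now. The tenant offers 140 and keeps 200 − 140 = 60.
Round 3 (the landlord proposes): the tenant can get 60 next round, worth 0.89 × 60 = 53.4 now. The landlord offers 53.4 and keeps 200 − 53.4 = 146.6.
Round 2 (the tenant proposes): the landlord can get 146.6 next round, worth 0.7 × 146.6 = 102.62 now, so the tenant offers 102.62, keeping 97.38.
Round 1 (the landlord proposes): the tenant can get 97.38 next round, worth 0.89 × 97.38 = 86.6682 now. The landlord offers 86.6682 and keeps 200 − 86.6682 = 113.3318.

86.67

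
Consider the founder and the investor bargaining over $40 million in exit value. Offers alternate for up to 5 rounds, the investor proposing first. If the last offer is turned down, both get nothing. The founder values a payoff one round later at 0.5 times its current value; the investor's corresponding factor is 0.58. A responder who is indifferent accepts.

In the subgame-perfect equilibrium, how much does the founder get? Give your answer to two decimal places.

Work backward from the last round.
Round 5 (the investor proposes): the founder will accept anything ≥ 0, so the investor offers 0 and keeps 40.
Round 4 (the founder proposes): the investor can get 40 next round, worth 0.58 × 40 = 23.2 now. The founder offers 23.2 and keeps 40 − 23.2 = 16.8.
Round 3 (the investor proposes): the founder can get 16.8 next round, worth 0.5 × 16.8 = 8.4 now; the investor offers that and keeps 31.6.
Round 2 (the founder proposes): the investor can get 31.6 next round, worth 0.58 × 31.6 = 18.328 now; the founder offers that and keeps 21.672.
Round 1 (the investor proposes): the founder can get 21.672 next round, worth 0.5 × 21.672 = 10.836 now; the investor offers that and keeps 29.164.

10.84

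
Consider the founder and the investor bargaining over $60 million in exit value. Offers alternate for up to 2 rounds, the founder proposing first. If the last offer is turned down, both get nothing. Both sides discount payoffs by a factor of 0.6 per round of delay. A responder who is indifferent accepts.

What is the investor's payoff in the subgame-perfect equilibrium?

36

Round 2 (the investor proposes): the founder will accept anything ≥ 0, so the investor offers 0 and keeps 60.
Round 1 (the founder proposes): the investor can get 60 next round, worth 0.6 × 60 = 36 now; the founder offers that and keeps 24.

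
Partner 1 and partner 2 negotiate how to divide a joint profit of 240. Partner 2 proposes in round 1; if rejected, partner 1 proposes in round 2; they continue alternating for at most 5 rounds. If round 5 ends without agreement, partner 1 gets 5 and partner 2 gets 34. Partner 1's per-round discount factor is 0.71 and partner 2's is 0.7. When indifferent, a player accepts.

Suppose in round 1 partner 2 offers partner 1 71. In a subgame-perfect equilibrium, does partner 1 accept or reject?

Reject

Round 5 (partner 2 proposes): partner 1 gets 5 if talks fail, so partner 2 offers 5 and keeps 235.
Round 4 (partner 1 proposes): partner 2 can get 235 next round, worth 0.7 × 235 = 164.5 now; partner 1 offers that and keeps 75.5.
Round 3 (partner 2 proposes): partner 1 can get 75.5 next round, worth 0.71 × 75.5 = 53.605 now, so partner 2 offers 53.605, keeping 186.395.
Round 2 (partner 1 proposes): partner 2 can get 186.395 next round, worth 0.7 × 186.395 = 130.4765 now. Partner 1 offers 130.4765 and keeps 240 − 130.4765 = 109.5235.
So by rejecting in round 1, partner 1 gets 109.5235 next round, worth 0.71 × 109.5235 = 77.761685 now.
Offer 71 < 77.761685, so partner 1 rejects.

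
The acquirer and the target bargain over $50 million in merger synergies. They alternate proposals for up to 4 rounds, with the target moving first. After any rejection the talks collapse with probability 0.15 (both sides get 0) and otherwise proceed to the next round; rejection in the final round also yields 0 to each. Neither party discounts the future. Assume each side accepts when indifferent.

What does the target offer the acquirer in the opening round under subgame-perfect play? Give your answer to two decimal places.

Round 4 (the acquirer proposes): rejection yields 0 for the target; the acquirer offers 0 and keeps 50.
Round 3 (the target proposes): rejecting gives the acquirer an expected 0.85 × 50 = 42.5, so the target offers 42.5, keeping 7.5.
Round 2 (the acquirer proposes): rejecting gives the target an expected 0.85 × 7.5 = 6.375. The acquirer offers 6.375 and keeps 50 − 6.375 = 43.625.
Round 1 (the target proposes): rejecting gives the acquirer an expected 0.85 × 43.625 = 37.08125; the target offers that and keeps 12.91875.

37.08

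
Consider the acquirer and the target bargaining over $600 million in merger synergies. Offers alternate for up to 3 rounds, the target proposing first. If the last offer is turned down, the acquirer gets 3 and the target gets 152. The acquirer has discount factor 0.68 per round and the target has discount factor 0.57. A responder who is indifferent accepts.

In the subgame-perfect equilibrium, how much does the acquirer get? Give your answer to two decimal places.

176.60

Round 3 (the target proposes): the acquirer gets 3 if talks fail, so the target offers 3 and keeps 597.
Round 2 (the acquirer proposes): the target can get 597 next round, worth 0.57 × 597 = 340.29 now, so the acquirer offers 340.29, keeping 259.71.
Round 1 (the target proposes): the acquirer can get 259.71 next round, worth 0.68 × 259.71 = 176.6028 now; the target offers that and keeps 423.3972.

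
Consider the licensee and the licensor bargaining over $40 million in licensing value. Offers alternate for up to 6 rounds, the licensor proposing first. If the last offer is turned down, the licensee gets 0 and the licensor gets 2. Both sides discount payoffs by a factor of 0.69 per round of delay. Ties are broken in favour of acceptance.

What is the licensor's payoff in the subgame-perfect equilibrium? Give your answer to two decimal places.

21.43

Round 6 (the licensee proposes): the licensor gets 2 if talks fail, so the licensee offers 2 and keeps 38.
Round 5 (the licensor proposes): the licensee can get 38 next round, worth 0.69 × 38 = 26.22 now. The licensor offers 26.22 and keeps 40 − 26.22 = 13.78.
Round 4 (the licensee proposes): the licensor can get 13.78 next round, worth 0.69 × 13.78 = 9.5082 now; the licensee offers that and keeps 30.4918.
Round 3 (the licensor proposes): the licensee can get 30.4918 next round, worth 0.69 × 30.4918 = 21.039342 now. The licensor offers 21.039342 and keeps 40 − 21.039342 = 18.960658.
Round 2 (the licensee proposes): the licensor can get 18.960658 next round, worth 0.69 × 18.960658 = 13.08285402 now. The licensee offers 13.08285402 and keeps 40 − 13.08285402 = 26.91714598.
Round 1 (the licensor proposes): the licensee can get 26.91714598 next round, worth 0.69 × 26.91714598 = 18.5728307262 now. The licensor offers 18.5728307262 and keeps 40 − 18.5728307262 = 21.4271692738.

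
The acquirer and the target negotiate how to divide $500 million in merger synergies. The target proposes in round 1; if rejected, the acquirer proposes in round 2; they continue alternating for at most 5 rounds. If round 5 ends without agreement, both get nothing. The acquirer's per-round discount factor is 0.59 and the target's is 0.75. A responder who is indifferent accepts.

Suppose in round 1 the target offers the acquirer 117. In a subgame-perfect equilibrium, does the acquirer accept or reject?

Work out the acquirer's continuation value if the offer is rejected.
Round 5 (the target proposes): rejection yields 0 for the acquirer; the target offers 0 and keeps 500.
Round 4 (the acquirer proposes): the target can get 500 next round, worth 0.75 × 500 = 375 now; the acquirer offers that and keeps 125.
Round 3 (the target proposes): the acquirer can get 125 next round, worth 0.59 × 125 = 73.75 now, so the target offers 73.75, keeping 426.25.
Round 2 (the acquirer proposes): the target can get 426.25 next round, worth 0.75 × 426.25 = 319.6875 now, so the acquirer offers 319.6875, keeping 180.3125.
So by rejecting in round 1, the acquirer gets 180.3125 next round, worth 0.59 × 180.3125 = 106.384375 now.
Offer 117 ≥ 106.384375, so the acquirer accepts.

Accept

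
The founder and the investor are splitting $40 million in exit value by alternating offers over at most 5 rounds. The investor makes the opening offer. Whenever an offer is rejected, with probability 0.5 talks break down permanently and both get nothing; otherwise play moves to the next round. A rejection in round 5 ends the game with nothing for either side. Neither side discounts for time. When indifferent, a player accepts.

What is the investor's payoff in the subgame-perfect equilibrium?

Round 5 (the investor proposes): the founder will accept anything ≥ 0, so the investor offers 0 and keeps 40.
Round 4 (the founder proposes): rejecting gives the investor an expected 0.5 × 40 = 20; the founder offers that and keeps 20.
Round 3 (the investor proposes): rejecting gives the founder an expected 0.5 × 20 = 10, so the investor offers 10, keeping 30.
Round 2 (the founder proposes): rejecting gives the investor an expected 0.5 × 30 = 15; the founder offers that and keeps 25.
Round 1 (the investor proposes): rejecting gives the founder an expected 0.5 × 25 = 12.5, so the investor offers 12.5, keeping 27.5.

27.5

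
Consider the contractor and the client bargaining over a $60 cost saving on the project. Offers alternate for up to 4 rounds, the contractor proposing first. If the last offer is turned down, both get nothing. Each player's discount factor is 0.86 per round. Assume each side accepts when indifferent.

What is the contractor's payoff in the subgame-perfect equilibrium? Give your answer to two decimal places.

14.61

Round 4 (the client proposes): rejection yields 0 for the contractor; the client offers 0 and keeps 60.
Round 3 (the contractor proposes): the client can get 60 next round, worth 0.86 × 60 = 51.6 now, so the contractor offers 51.6, keeping 8.4.
Round 2 (the client proposes): the contractor can get 8.4 next round, worth 0.86 × 8.4 = 7.224 now, so the client offers 7.224, keeping 52.776.
Round 1 (the contractor proposes): the client can get 52.776 next round, worth 0.86 × 52.776 = 45.38736 now. The contractor offers 45.38736 and keeps 60 − 45.38736 = 14.61264.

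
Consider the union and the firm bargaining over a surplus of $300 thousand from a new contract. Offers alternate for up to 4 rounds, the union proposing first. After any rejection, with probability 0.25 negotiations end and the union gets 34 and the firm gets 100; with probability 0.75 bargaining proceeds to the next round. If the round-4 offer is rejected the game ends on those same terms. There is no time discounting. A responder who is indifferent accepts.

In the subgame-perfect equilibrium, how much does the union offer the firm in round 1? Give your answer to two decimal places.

Round 4 (the firm proposes): the union gets 34 if talks fail, so the firm offers 34 and keeps 266.
Round 3 (the union proposes): rejecting gives the firm an expected 0.75 × 266 + 0.25 × 100 = 224.5. The union offers 224.5 and keeps 300 − 224.5 = 75.5.
Round 2 (the firm proposes): rejecting gives the union an expected 0.75 × 75.5 + 0.25 × 34 = 65.125; the firm offers that and keeps 234.875.
Round 1 (the union proposes): rejecting gives the firm an expected 0.75 × 234.875 + 0.25 × 100 = 201.15625, so the union offers 201.15625, keeping 98.84375.

201.16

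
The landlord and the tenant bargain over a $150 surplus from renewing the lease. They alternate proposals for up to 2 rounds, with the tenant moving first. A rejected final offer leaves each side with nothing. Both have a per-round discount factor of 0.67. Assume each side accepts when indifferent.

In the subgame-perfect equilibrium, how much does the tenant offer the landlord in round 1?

Round 2 (the landlord proposes): the tenant will accept anything ≥ 0, so the landlord offers 0 and keeps 150.
Round 1 (the tenant proposes): the landlord can get 150 next round, worth 0.67 × 150 = 100.5 now, so the tenant offers 100.5, keeping 49.5.

100.5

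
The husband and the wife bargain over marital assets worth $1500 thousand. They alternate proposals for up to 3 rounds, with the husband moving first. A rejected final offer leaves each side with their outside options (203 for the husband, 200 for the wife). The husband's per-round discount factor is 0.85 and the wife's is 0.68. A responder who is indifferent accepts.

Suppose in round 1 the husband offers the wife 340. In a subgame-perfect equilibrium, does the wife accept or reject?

Accept

Round 3 (the husband proposes): the wife gets 200 if talks fail, so the husband offers 200 and keeps 1300.
Round 2 (the wife proposes): the husband can get 1300 next round, worth 0.85 × 1300 = 1105 now; the wife offers that and keeps 395.
So by rejecting in round 1, the wife gets 395 next round, worth 0.68 × 395 = 268.6 now.
Offer 340 ≥ 268.6, so the wife accepts.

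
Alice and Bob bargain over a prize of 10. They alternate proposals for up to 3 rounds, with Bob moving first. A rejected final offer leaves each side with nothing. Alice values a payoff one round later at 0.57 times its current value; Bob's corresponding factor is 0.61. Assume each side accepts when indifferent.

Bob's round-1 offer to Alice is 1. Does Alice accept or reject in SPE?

Round 3 (Bob proposes): Alice will accept anything ≥ 0, so Bob offers 0 and keeps 10.
Round 2 (Alice proposes): Bob can get 10 next round, worth 0.61 × 10 = 6.1 now. Alice offers 6.1 and keeps 10 − 6.1 = 3.9.
So by rejecting in round 1, Alice gets 3.9 next round, worth 0.57 × 3.9 = 2.223 now.
Offer 1 < 2.223, so Alice rejects.

Reject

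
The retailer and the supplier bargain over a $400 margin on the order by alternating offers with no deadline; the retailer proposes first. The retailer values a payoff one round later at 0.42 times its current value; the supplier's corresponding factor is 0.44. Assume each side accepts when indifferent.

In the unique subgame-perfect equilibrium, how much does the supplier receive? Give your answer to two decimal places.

125.22

Let x be the retailer's share when the retailer proposes and y be the supplier's share when the supplier proposes.
The supplier accepts iff offered ≥ 0.44·y, so x = 400 − 0.44y. Symmetrically y = 400 − 0.42x.
Substituting: x = 400 − 0.44(400 − 0.42x), giving x(1 − 0.42·0.44) = 400(1 − 0.44).
So x = 400 × 0.56 / 0.8152 ≈ 274.7792, and the supplier receives 400 − x ≈ 125.2208.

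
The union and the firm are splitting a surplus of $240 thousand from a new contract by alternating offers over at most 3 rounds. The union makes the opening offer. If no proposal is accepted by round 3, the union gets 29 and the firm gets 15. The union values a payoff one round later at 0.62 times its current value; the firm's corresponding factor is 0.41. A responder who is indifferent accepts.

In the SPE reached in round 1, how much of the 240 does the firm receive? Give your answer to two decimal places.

41.21

Round 3 (the union proposes): the firm gets 15 if talks fail, so the union offers 15 and keeps 225.
Round 2 (the firm proposes): the union can get 225 next round, worth 0.62 × 225 = 139.5 now; the firm offers that and keeps 100.5.
Round 1 (the union proposes): the firm can get 100.5 next round, worth 0.41 × 100.5 = 41.205 now. The union offers 41.205 and keeps 240 − 41.205 = 198.795.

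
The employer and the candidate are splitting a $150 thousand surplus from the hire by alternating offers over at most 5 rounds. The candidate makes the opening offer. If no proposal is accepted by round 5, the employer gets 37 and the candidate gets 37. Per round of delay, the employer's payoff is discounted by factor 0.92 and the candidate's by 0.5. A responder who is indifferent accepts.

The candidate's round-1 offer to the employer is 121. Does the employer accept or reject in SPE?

Work out the employer's continuation value if the offer is rejected.
Round 5 (the candidate proposes): the employer gets 37 if talks fail, so the candidate offers 37 and keeps 113.
Round 4 (the employer proposes): the candidate can get 113 next round, worth 0.5 × 113 = 56.5 now, so the employer offers 56.5, keeping 93.5.
Round 3 (the candidate proposes): the employer can get 93.5 next round, worth 0.92 × 93.5 = 86.02 now, so the candidate offers 86.02, keeping 63.98.
Round 2 (the employer proposes): the candidate can get 63.98 next round, worth 0.5 × 63.98 = 31.99 now. The employer offers 31.99 and keeps 150 − 31.99 = 118.01.
So by rejecting in round 1, the employer gets 118.01 next round, worth 0.92 × 118.01 = 108.5692 now.
Offer 121 ≥ 108.5692, so the employer accepts.

Accept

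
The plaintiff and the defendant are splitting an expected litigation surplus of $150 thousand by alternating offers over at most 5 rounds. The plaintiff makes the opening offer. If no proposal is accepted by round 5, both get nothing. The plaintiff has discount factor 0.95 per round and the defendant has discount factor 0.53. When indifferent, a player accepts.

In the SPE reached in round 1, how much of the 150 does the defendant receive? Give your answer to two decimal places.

5.98

By backward induction:
Round 5 (the plaintiff proposes): the defendant will accept anything ≥ 0, so the plaintiff offers 0 and keeps 150.
Round 4 (the defendant proposes): the plaintiff can get 150 next round, worth 0.95 × 150 = 142.5 now. The defendant offers 142.5 and keeps 150 − 142.5 = 7.5.
Round 3 (the plaintiff proposes): the defendant can get 7.5 next round, worth 0.53 × 7.5 = 3.975 now, so the plaintiff offers 3.975, keeping 146.025.
Round 2 (the defendant proposes): the plaintiff can get 146.025 next round, worth 0.95 × 146.025 = 138.72375 now, so the defendant offers 138.72375, keeping 11.27625.
Round 1 (the plaintiff proposes): the defendant can get 11.27625 next round, worth 0.53 × 11.27625 = 5.9764125 now. The plaintiff offers 5.9764125 and keeps 150 − 5.9764125 = 144.0235875.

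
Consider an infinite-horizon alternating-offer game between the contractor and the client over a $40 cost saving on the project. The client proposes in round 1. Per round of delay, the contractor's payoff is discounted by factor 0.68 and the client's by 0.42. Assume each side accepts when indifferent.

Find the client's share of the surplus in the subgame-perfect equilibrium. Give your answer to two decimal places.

17.92

Let x be the client's share when the client proposes and y be the contractor's share when the contractor proposes.
The contractor accepts iff offered ≥ 0.68·y, so x = 40 − 0.68y. Symmetrically y = 40 − 0.42x.
Substituting: x = 40 − 0.68(40 − 0.42x), giving x(1 − 0.42·0.68) = 40(1 − 0.68).
So x = 40 × 0.32 / 0.7144 ≈ 17.9171, and the contractor receives 40 − x ≈ 22.0829.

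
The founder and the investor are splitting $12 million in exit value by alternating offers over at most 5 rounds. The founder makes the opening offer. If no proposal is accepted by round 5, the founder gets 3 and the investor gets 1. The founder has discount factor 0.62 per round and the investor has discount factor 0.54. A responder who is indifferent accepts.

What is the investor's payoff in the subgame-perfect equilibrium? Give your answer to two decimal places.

Round 5 (the founder proposes): the investor gets 1 if talks fail, so the founder offers 1 and keeps 11.
Round 4 (the investor proposes): the founder can get 11 next round, worth 0.62 × 11 = 6.82 now, so the investor offers 6.82, keeping 5.18.
Round 3 (the founder proposes): the investor can get 5.18 next round, worth 0.54 × 5.18 = 2.7972 now. The founder offers 2.7972 and keeps 12 − 2.7972 = 9.2028.
Round 2 (the investor proposes): the founder can get 9.2028 next round, worth 0.62 × 9.2028 = 5.705736 now; the investor offers that and keeps 6.294264.
Round 1 (the founder proposes): the investor can get 6.294264 next round, worth 0.54 × 6.294264 = 3.39890256 now. The founder offers 3.39890256 and keeps 12 − 3.39890256 = 8.60109744.

3.40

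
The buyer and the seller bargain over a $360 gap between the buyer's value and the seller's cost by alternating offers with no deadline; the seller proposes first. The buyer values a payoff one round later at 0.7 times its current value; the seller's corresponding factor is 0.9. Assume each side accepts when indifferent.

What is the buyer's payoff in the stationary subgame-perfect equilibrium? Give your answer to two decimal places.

68.11

In a stationary SPE each proposer offers the other exactly their discounted continuation value.
If the seller keeps x when proposing and the buyer keeps y when proposing, then x = 360 − 0.7y and y = 360 − 0.9x.
Solving: x = 360(1 − 0.7) / (1 − 0.9·0.7) = 108 / 0.37 ≈ 291.8919.
The buyer gets 360 − 291.8919 ≈ 68.1081.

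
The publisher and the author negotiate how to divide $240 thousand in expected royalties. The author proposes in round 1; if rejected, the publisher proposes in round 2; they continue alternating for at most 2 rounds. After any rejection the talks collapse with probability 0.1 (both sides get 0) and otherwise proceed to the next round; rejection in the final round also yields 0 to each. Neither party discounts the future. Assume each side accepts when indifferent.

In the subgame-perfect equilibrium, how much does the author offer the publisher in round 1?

By backward induction:
Round 2 (the publisher proposes): rejection yields 0 for the author; the publisher offers 0 and keeps 240.
Round 1 (the author proposes): rejecting gives the publisher an expected 0.9 × 240 = 216, so the author offers 216, keeping 24.

216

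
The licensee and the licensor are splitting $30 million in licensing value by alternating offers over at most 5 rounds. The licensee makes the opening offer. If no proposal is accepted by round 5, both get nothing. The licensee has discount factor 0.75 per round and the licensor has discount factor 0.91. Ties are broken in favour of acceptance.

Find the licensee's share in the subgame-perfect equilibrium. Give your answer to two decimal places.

18.52

Round 5 (the licensee proposes): the licensor will accept anything ≥ 0, so the licensee offers 0 and keeps 30.
Round 4 (the licensor proposes): the licensee can get 30 next round, worth 0.75 × 30 = 22.5 now; the licensor offers that and keeps 7.5.
Round 3 (the licensee proposes): the licensor can get 7.5 next round, worth 0.91 × 7.5 = 6.825 now. The licensee offers 6.825 and keeps 30 − 6.825 = 23.175.
Round 2 (the licensor proposes): the licensee can get 23.175 next round, worth 0.75 × 23.175 = 17.38125 now. The licensor offers 17.38125 and keeps 30 − 17.38125 = 12.61875.
Round 1 (the licensee proposes): the licensor can get 12.61875 next round, worth 0.91 × 12.61875 = 11.4830625 now. The licensee offers 11.4830625 and keeps 30 − 11.4830625 = 18.5169375.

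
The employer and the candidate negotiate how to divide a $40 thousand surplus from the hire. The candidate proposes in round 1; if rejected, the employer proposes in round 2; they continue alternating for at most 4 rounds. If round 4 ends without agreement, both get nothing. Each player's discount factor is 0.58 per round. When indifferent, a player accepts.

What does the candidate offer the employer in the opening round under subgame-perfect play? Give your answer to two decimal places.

Round 4 (the employer proposes): the candidate will accept anything ≥ 0, so the employer offers 0 and keeps 40.
Round 3 (the candidate proposes): the employer can get 40 next round, worth 0.58 × 40 = 23.2 now, so the candidate offers 23.2, keeping 16.8.
Round 2 (the employer proposes): the candidate can get 16.8 next round, worth 0.58 × 16.8 = 9.744 now, so the employer offers 9.744, keeping 30.256.
Round 1 (the candidate proposes): the employer can get 30.256 next round, worth 0.58 × 30.256 = 17.54848 now. The candidate offers 17.54848 and keeps 40 − 17.54848 = 22.45152.

17.55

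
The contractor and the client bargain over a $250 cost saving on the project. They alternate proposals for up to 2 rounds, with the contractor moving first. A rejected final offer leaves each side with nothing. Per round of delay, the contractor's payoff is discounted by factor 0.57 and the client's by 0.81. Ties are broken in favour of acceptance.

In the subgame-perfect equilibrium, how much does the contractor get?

Round 2 (the client proposes): the contractor will accept anything ≥ 0, so the client offers 0 and keeps 250.
Round 1 (the contractor proposes): the client can get 250 next round, worth 0.81 × 250 = 202.5 now, so the contractor offers 202.5, keeping 47.5.

47.5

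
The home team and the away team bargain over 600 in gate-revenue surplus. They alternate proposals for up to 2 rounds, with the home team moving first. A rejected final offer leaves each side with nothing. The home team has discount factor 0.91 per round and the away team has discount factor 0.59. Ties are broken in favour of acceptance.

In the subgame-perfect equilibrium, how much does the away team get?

354

Solve by backward induction from round 2.
Round 2 (the away team proposes): rejection yields 0 for the home team; the away team offers 0 and keeps 600.
Round 1 (the home team proposes): the away team can get 600 next round, worth 0.59 × 600 = 354 now, so the home team offers 354, keeping 246.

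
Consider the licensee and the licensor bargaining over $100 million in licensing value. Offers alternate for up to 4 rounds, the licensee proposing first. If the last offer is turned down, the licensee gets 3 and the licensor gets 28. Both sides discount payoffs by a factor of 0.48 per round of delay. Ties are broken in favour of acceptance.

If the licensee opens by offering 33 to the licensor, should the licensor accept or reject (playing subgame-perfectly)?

Work out the licensor's continuation value if the offer is rejected.
Round 4 (the licensor proposes): the licensee gets 3 if talks fail, so the licensor offers 3 and keeps 97.
Round 3 (the licensee proposes): the licensor can get 97 next round, worth 0.48 × 97 = 46.56 now; the licensee offers that and keeps 53.44.
Round 2 (the licensor proposes): the licensee can get 53.44 next round, worth 0.48 × 53.44 = 25.6512 now, so the licensor offers 25.6512, keeping 74.3488.
So by rejecting in round 1, the licensor gets 74.3488 next round, worth 0.48 × 74.3488 = 35.687424 now.
Offer 33 < 35.687424, so the licensor rejects.

Reject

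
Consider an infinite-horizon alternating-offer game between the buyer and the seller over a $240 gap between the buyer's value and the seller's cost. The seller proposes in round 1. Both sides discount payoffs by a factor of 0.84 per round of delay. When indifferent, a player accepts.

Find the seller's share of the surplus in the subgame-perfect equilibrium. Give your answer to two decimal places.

Let x be the seller's share when the seller proposes and y be the buyer's share when the buyer proposes.
The buyer accepts iff offered ≥ 0.84·y, so x = 240 − 0.84y. Symmetrically y = 240 − 0.84x.
Substituting: x = 240 − 0.84(240 − 0.84x), giving x(1 − 0.84·0.84) = 240(1 − 0.84).
So x = 240 × 0.16 / 0.2944 ≈ 130.4348, and the buyer receives 240 − x ≈ 109.5652.

130.43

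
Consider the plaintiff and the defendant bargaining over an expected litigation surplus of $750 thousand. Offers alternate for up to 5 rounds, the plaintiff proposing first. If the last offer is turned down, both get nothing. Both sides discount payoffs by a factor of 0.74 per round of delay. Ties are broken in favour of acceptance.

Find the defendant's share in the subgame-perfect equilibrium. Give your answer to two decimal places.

223.32

Round 5 (the plaintiff proposes): rejection yields 0 for the defendant; the plaintiff offers 0 and keeps 750.
Round 4 (the defendant proposes): the plaintiff can get 750 next round, worth 0.74 × 750 = 555 now. The defendant offers 555 and keeps 750 − 555 = 195.
Round 3 (the plaintiff proposes): the defendant can get 195 next round, worth 0.74 × 195 = 144.3 now. The plaintiff offers 144.3 and keeps 750 − 144.3 = 605.7.
Round 2 (the defendant proposes): the plaintiff can get 605.7 next round, worth 0.74 × 605.7 = 448.218 now, so the defendant offers 448.218, keeping 301.782.
Round 1 (the plaintiff proposes): the defendant can get 301.782 next round, worth 0.74 × 301.782 = 223.31868 now; the plaintiff offers that and keeps 526.68132.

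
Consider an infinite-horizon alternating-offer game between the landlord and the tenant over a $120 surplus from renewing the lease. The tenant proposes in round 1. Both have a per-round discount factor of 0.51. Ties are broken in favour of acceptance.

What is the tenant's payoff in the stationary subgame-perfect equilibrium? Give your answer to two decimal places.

79.47

Let x be the tenant's share when the tenant proposes and y be the landlord's share when the landlord proposes.
The landlord accepts iff offered ≥ 0.51·y, so x = 120 − 0.51y. Symmetrically y = 120 − 0.51x.
Substituting: x = 120 − 0.51(120 − 0.51x), giving x(1 − 0.51·0.51) = 120(1 − 0.51).
So x = 120 × 0.49 / 0.7399 ≈ 79.4702, and the landlord receives 120 − x ≈ 40.5298.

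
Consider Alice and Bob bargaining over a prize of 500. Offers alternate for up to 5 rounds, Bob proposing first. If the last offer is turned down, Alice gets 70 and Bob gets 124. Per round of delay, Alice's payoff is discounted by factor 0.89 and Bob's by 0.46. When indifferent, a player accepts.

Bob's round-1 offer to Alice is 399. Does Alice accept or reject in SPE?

Accept

Round 5 (Bob proposes): Alice gets 70 if talks fail, so Bob offers 70 and keeps 430.
Round 4 (Alice proposes): Bob can get 430 next round, worth 0.46 × 430 = 197.8 now. Alice offers 197.8 and keeps 500 − 197.8 = 302.2.
Round 3 (Bob proposes): Alice can get 302.2 next round, worth 0.89 × 302.2 = 268.958 now; Bob offers that and keeps 231.042.
Round 2 (Alice proposes): Bob can get 231.042 next round, worth 0.46 × 231.042 = 106.27932 now. Alice offers 106.27932 and keeps 500 − 106.27932 = 393.72068.
So by rejecting in round 1, Alice gets 393.72068 next round, worth 0.89 × 393.72068 = 350.4114052 now.
Offer 399 ≥ 350.4114052, so Alice accepts.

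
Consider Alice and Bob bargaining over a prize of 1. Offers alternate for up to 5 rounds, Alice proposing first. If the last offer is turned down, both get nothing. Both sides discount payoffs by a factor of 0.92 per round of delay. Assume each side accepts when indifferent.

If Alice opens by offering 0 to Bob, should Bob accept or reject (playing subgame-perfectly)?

Round 5 (Alice proposes): Bob will accept anything ≥ 0, so Alice offers 0 and keeps 1.
Round 4 (Bob proposes): Alice can get 1 next round, worth 0.92 × 1 = 0.92 now. Bob offers 0.92 and keeps 1 − 0.92 = 0.08.
Round 3 (Alice proposes): Bob can get 0.08 next round, worth 0.92 × 0.08 = 0.0736 now, so Alice offers 0.0736, keeping 0.9264.
Round 2 (Bob proposes): Alice can get 0.9264 next round, worth 0.92 × 0.9264 = 0.852288 now; Bob offers that and keeps 0.147712.
So by rejecting in round 1, Bob gets 0.147712 next round, worth 0.92 × 0.147712 = 0.13589504 now.
Offer 0 < 0.13589504, so Bob rejects.

Reject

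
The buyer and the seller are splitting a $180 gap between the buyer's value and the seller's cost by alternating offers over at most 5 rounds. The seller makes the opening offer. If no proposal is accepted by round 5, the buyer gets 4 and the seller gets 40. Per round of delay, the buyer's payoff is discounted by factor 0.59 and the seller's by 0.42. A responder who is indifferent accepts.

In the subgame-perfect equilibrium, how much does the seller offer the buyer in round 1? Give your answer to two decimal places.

77.11

Round 5 (the seller proposes): the buyer gets 4 if talks fail, so the seller offers 4 and keeps 176.
Round 4 (the buyer proposes): the seller can get 176 next round, worth 0.42 × 176 = 73.92 now. The buyer offers 73.92 and keeps 180 − 73.92 = 106.08.
Round 3 (the seller proposes): the buyer can get 106.08 next round, worth 0.59 × 106.08 = 62.5872 now; the seller offers that and keeps 117.4128.
Round 2 (the buyer proposes): the seller can get 117.4128 next round, worth 0.42 × 117.4128 = 49.313376 now, so the buyer offers 49.313376, keeping 130.686624.
Round 1 (the seller proposes): the buyer can get 130.686624 next round, worth 0.59 × 130.686624 = 77.10510816 now, so the seller offers 77.10510816, keeping 102.89489184.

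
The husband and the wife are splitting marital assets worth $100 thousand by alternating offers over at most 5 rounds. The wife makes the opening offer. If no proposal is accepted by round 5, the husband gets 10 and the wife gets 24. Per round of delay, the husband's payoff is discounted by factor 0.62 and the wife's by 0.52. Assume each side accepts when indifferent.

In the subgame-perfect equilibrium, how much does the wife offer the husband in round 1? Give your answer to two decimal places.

40.39

Round 5 (the wife proposes): the husband gets 10 if talks fail, so the wife offers 10 and keeps 90.
Round 4 (the husband proposes): the wife can get 90 next round, worth 0.52 × 90 = 46.8 now; the husband offers that and keeps 53.2.
Round 3 (the wife proposes): the husband can get 53.2 next round, worth 0.62 × 53.2 = 32.984 now, so the wife offers 32.984, keeping 67.016.
Round 2 (the husband proposes): the wife can get 67.016 next round, worth 0.52 × 67.016 = 34.84832 now, so the husband offers 34.84832, keeping 65.15168.
Round 1 (the wife proposes): the husband can get 65.15168 next round, worth 0.62 × 65.15168 = 40.3940416 now. The wife offers 40.3940416 and keeps 100 − 40.3940416 = 59.6059584.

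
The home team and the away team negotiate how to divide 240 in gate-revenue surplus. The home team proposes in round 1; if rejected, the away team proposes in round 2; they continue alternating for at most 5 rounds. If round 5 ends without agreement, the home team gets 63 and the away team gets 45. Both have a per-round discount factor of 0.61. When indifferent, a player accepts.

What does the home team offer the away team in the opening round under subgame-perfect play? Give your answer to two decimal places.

84.57

Solve by backward induction from round 5.
Round 5 (the home team proposes): the away team gets 45 if talks fail, so the home team offers 45 and keeps 195.
Round 4 (the away team proposes): the home team can get 195 next round, worth 0.61 × 195 = 118.95 now, so the away team offers 118.95, keeping 121.05.
Round 3 (the home team proposes): the away team can get 121.05 next round, worth 0.61 × 121.05 = 73.8405 now, so the home team offers 73.8405, keeping 166.1595.
Round 2 (the away team proposes): the home team can get 166.1595 next round, worth 0.61 × 166.1595 = 101.357295 now, so the away team offers 101.357295, keeping 138.642705.
Round 1 (the home team proposes): the away team can get 138.642705 next round, worth 0.61 × 138.642705 = 84.57205005 now, so the home team offers 84.57205005, keeping 155.42794995.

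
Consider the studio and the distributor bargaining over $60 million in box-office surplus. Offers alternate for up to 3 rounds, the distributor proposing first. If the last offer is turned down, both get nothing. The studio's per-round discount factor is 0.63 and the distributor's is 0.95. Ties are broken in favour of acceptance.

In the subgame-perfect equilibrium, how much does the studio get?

Round 3 (the distributor proposes): the studio will accept anything ≥ 0, so the distributor offers 0 and keeps 60.
Round 2 (the studio proposes): the distributor can get 60 next round, worth 0.95 × 60 = 57 now; the studio offers that and keeps 3.
Round 1 (the distributor proposes): the studio can get 3 next round, worth 0.63 × 3 = 1.89 now. The distributor offers 1.89 and keeps 60 − 1.89 = 58.11.

1.89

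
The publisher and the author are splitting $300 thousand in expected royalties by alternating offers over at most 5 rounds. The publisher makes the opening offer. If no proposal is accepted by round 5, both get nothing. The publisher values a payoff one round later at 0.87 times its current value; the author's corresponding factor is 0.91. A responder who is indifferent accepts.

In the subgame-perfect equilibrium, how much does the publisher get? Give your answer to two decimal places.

236.41

Round 5 (the publisher proposes): the author will accept anything ≥ 0, so the publisher offers 0 and keeps 300.
Round 4 (the author proposes): the publisher can get 300 next round, worth 0.87 × 300 = 261 now. The author offers 261 and keeps 300 − 261 = 39.
Round 3 (the publisher proposes): the author can get 39 next round, worth 0.91 × 39 = 35.49 now; the publisher offers that and keeps 264.51.
Round 2 (the author proposes): the publisher can get 264.51 next round, worth 0.87 × 264.51 = 230.1237 now, so the author offers 230.1237, keeping 69.8763.
Round 1 (the publisher proposes): the author can get 69.8763 next round, worth 0.91 × 69.8763 = 63.587433 now, so the publisher offers 63.587433, keeping 236.412567.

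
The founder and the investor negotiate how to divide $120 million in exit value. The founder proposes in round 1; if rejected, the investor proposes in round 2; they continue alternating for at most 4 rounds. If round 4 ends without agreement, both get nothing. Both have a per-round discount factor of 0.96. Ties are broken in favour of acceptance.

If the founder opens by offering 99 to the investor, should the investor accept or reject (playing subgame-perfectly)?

Work out the investor's continuation value if the offer is rejected.
Round 4 (the investor proposes): the founder will accept anything ≥ 0, so the investor offers 0 and keeps 120.
Round 3 (the founder proposes): the investor can get 120 next round, worth 0.96 × 120 = 115.2 now, so the founder offers 115.2, keeping 4.8.
Round 2 (the investor proposes): the founder can get 4.8 next round, worth 0.96 × 4.8 = 4.608 now; the investor offers that and keeps 115.392.
So by rejecting in round 1, the investor gets 115.392 next round, worth 0.96 × 115.392 = 110.77632 now.
Offer 99 < 110.77632, so the investor rejects.

Reject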